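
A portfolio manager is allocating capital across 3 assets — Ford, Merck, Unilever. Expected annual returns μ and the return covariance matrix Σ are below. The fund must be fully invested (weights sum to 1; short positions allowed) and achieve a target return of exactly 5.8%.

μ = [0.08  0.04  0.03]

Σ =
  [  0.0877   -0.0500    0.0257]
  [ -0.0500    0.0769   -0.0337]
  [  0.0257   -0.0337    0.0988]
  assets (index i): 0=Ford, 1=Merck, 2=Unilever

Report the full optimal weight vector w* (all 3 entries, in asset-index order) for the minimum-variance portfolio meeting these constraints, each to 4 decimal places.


0.4704  0.4482  0.0814

p=Σ⁻¹μ = [1.8878  1.9582  0.4805]
q=Σ⁻¹𝟙 = [28.8144  38.6701  15.8163]
a=μᵀp=0.243764  b=𝟙ᵀp=4.326449  c=𝟙ᵀq=83.300868  D=ac−b²=1.587625
λ₁=(c·0.058−b)/D = (83.300868·0.058−4.326449)/1.587625 = 0.318086
λ₂=(a−b·0.058)/D = (0.243764−4.326449·0.058)/1.587625 = -0.004516
w* = 0.318086·p + -0.004516·q:
  w_0 = 0.318086·1.8878 + -0.004516·28.8144 = 0.4704  (Ford)
  w_1 = 0.318086·1.9582 + -0.004516·38.6701 = 0.4482  (Merck)
  w_2 = 0.318086·0.4805 + -0.004516·15.8163 = 0.0814  (Unilever)
Σw_i=1.0000  μᵀw=0.0580
σ²=wᵀΣw=λ₁·μ_p+λ₂ = 0.318086·0.058 + -0.004516 = 0.013933 ≈ 0.0139


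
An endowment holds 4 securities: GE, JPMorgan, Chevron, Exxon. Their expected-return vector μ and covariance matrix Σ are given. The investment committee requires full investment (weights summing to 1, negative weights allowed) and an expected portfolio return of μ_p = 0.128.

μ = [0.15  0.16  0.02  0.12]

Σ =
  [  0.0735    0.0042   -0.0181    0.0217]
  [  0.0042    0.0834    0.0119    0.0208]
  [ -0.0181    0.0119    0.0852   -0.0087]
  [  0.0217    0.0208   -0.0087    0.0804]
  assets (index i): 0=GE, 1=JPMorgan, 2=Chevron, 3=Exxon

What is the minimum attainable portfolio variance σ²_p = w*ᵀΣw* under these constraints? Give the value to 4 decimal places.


x=Σ⁻¹μ = [1.8827  1.6009  0.4746  0.6216]
y=Σ⁻¹𝟙 = [14.3516  7.1058  14.6421  8.3104]
a=μᵀx=0.622631  b=𝟙ᵀx=4.579760  c=𝟙ᵀy=44.409883  D=ac−b²=6.676780
λ₁=(c·0.128−b)/D = (44.409883·0.128−4.579760)/6.676780 = 0.165455
λ₂=(a−b·0.128)/D = (0.622631−4.579760·0.128)/6.676780 = 0.005455
w* = 0.165455·x + 0.005455·y:
  w_0 = 0.165455·1.8827 + 0.005455·14.3516 = 0.3898  (GE)
  w_1 = 0.165455·1.6009 + 0.005455·7.1058 = 0.3036  (JPMorgan)
  w_2 = 0.165455·0.4746 + 0.005455·14.6421 = 0.1584  (Chevron)
  w_3 = 0.165455·0.6216 + 0.005455·8.3104 = 0.1482  (Exxon)
Σw_i=1.0000  μᵀw=0.1280
σ²=wᵀΣw=λ₁·μ_p+λ₂ = 0.165455·0.128 + 0.005455 = 0.026633 ≈ 0.0266

0.0266


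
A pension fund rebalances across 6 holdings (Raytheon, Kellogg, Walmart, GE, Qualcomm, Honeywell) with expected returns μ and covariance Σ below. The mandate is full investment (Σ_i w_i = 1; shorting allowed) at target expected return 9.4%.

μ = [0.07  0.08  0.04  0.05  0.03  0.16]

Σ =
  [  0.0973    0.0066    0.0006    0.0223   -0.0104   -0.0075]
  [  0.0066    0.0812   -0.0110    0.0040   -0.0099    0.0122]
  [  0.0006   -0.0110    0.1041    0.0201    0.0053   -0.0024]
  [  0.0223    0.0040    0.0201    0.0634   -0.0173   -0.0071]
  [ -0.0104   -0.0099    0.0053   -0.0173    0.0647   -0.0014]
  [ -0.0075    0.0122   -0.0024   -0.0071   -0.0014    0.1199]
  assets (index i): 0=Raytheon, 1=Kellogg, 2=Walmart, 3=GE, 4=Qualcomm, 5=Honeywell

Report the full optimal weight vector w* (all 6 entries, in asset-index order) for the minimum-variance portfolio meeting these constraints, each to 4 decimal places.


0.1520  0.1721  0.0486  0.1374  0.1354  0.3544

u=Σ⁻¹μ = [0.6790  0.8393  0.2978  0.8058  0.9217  1.3560]
v=Σ⁻¹𝟙 = [8.5798  13.1464  6.6748  17.1069  23.0678  8.9553]
a=μᵀu=0.411479  b=𝟙ᵀu=4.899511  c=𝟙ᵀv=77.530991  D=ac−b²=7.897196
λ₁=(c·0.094−b)/D = (77.530991·0.094−4.899511)/7.897196 = 0.302437
λ₂=(a−b·0.094)/D = (0.411479−4.899511·0.094)/7.897196 = -0.006214
w* = 0.302437·u + -0.006214·v:
  w_0 = 0.302437·0.6790 + -0.006214·8.5798 = 0.1520  (Raytheon)
  w_1 = 0.302437·0.8393 + -0.006214·13.1464 = 0.1721  (Kellogg)
  w_2 = 0.302437·0.2978 + -0.006214·6.6748 = 0.0486  (Walmart)
  w_3 = 0.302437·0.8058 + -0.006214·17.1069 = 0.1374  (GE)
  w_4 = 0.302437·0.9217 + -0.006214·23.0678 = 0.1354  (Qualcomm)
  w_5 = 0.302437·1.3560 + -0.006214·8.9553 = 0.3544  (Honeywell)
Σw_i=1.0000  μᵀw=0.0940
σ²=wᵀΣw=λ₁·μ_p+λ₂ = 0.302437·0.094 + -0.006214 = 0.022215 ≈ 0.0222


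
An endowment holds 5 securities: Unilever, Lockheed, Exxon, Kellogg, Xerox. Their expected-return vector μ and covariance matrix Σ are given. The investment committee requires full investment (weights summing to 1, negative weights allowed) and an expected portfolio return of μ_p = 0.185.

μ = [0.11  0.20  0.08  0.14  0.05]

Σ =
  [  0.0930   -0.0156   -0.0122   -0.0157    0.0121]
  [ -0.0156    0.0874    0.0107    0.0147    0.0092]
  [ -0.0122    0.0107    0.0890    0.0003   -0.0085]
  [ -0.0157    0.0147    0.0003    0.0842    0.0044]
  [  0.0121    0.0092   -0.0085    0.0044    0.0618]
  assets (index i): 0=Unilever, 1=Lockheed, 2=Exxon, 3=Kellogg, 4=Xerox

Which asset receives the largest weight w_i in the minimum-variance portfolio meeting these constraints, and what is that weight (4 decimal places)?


x=Σ⁻¹μ = [1.9371  2.2398  0.8996  1.6242  0.1045]
y=Σ⁻¹𝟙 = [14.3829  8.9452  13.3317  12.2701  12.9936]
a=μᵀx=0.965621  b=𝟙ᵀx=6.805200  c=𝟙ᵀy=61.923543  D=ac−b²=13.483946
λ₁=(c·0.185−b)/D = (61.923543·0.185−6.805200)/13.483946 = 0.344903
λ₂=(a−b·0.185)/D = (0.965621−6.805200·0.185)/13.483946 = -0.021755
w* = 0.344903·x + -0.021755·y:
  w_0 = 0.344903·1.9371 + -0.021755·14.3829 = 0.3552  (Unilever)
  w_1 = 0.344903·2.2398 + -0.021755·8.9452 = 0.5779  (Lockheed)
  w_2 = 0.344903·0.8996 + -0.021755·13.3317 = 0.0203  (Exxon)
  w_3 = 0.344903·1.6242 + -0.021755·12.2701 = 0.2933  (Kellogg)
  w_4 = 0.344903·0.1045 + -0.021755·12.9936 = -0.2466  (Xerox)
Σw_i=1.0000  μᵀw=0.1850
σ²=wᵀΣw=λ₁·μ_p+λ₂ = 0.344903·0.185 + -0.021755 = 0.042052 ≈ 0.0421

Lockheed (0.5779)


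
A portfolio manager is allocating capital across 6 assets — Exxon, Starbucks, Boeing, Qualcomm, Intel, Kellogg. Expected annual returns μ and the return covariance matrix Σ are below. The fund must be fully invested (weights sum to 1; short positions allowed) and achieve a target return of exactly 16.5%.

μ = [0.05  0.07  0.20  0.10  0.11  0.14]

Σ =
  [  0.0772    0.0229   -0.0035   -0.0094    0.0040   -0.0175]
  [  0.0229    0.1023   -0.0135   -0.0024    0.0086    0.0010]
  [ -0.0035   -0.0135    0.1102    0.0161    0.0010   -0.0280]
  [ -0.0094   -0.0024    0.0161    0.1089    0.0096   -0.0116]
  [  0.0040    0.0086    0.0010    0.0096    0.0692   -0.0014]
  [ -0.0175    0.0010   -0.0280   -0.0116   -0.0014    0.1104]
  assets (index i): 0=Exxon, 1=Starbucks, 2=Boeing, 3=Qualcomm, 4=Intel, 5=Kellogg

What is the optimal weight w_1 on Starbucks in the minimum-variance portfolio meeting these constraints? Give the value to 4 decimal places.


u=Σ⁻¹μ = [1.0724  0.6373  2.3399  0.7865  1.3485  2.1255]
v=Σ⁻¹𝟙 = [15.5955  7.0992  12.9951  9.4448  11.4907  15.8998]
a=μᵀu=1.090777  b=𝟙ᵀu=8.310176  c=𝟙ᵀv=72.525163  D=ac−b²=10.049791
λ₁=(c·0.165−b)/D = (72.525163·0.165−8.310176)/10.049791 = 0.363836
λ₂=(a−b·0.165)/D = (1.090777−8.310176·0.165)/10.049791 = -0.027901
w* = 0.363836·u + -0.027901·v:
  w_0 = 0.363836·1.0724 + -0.027901·15.5955 = -0.0449  (Exxon)
  w_1 = 0.363836·0.6373 + -0.027901·7.0992 = 0.0338  (Starbucks)
  w_2 = 0.363836·2.3399 + -0.027901·12.9951 = 0.4888  (Boeing)
  w_3 = 0.363836·0.7865 + -0.027901·9.4448 = 0.0226  (Qualcomm)
  w_4 = 0.363836·1.3485 + -0.027901·11.4907 = 0.1700  (Intel)
  w_5 = 0.363836·2.1255 + -0.027901·15.8998 = 0.3297  (Kellogg)
Σw_i=1.0000  μᵀw=0.1650
σ²=wᵀΣw=λ₁·μ_p+λ₂ = 0.363836·0.165 + -0.027901 = 0.032132 ≈ 0.0321

0.0338


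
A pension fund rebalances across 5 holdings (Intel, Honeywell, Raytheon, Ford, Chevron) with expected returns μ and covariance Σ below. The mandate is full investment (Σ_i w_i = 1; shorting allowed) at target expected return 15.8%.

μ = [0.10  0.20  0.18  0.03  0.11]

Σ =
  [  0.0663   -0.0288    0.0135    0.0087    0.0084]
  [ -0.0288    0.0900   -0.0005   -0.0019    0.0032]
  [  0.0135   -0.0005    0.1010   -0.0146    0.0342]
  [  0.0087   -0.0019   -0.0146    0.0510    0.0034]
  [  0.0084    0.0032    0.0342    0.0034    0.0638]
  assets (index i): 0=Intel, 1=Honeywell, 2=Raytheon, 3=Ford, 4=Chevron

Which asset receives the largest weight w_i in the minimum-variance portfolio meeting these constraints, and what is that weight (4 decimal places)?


x=Σ⁻¹μ = [2.3693  2.9859  1.4195  0.6706  0.4658]
y=Σ⁻¹𝟙 = [17.3615  16.8556  7.9628  19.0698  7.2580]
a=μᵀx=1.160966  b=𝟙ᵀx=7.911039  c=𝟙ᵀy=68.507664  D=ac−b²=16.950500
λ₁=(c·0.158−b)/D = (68.507664·0.158−7.911039)/16.950500 = 0.171863
λ₂=(a−b·0.158)/D = (1.160966−7.911039·0.158)/16.950500 = -0.005249
w* = 0.171863·x + -0.005249·y:
  w_0 = 0.171863·2.3693 + -0.005249·17.3615 = 0.3161  (Intel)
  w_1 = 0.171863·2.9859 + -0.005249·16.8556 = 0.4247  (Honeywell)
  w_2 = 0.171863·1.4195 + -0.005249·7.9628 = 0.2022  (Raytheon)
  w_3 = 0.171863·0.6706 + -0.005249·19.0698 = 0.0152  (Ford)
  w_4 = 0.171863·0.4658 + -0.005249·7.2580 = 0.0419  (Chevron)
Σw_i=1.0000  μᵀw=0.1580
σ²=wᵀΣw=λ₁·μ_p+λ₂ = 0.171863·0.158 + -0.005249 = 0.021905 ≈ 0.0219

Honeywell (0.4247)


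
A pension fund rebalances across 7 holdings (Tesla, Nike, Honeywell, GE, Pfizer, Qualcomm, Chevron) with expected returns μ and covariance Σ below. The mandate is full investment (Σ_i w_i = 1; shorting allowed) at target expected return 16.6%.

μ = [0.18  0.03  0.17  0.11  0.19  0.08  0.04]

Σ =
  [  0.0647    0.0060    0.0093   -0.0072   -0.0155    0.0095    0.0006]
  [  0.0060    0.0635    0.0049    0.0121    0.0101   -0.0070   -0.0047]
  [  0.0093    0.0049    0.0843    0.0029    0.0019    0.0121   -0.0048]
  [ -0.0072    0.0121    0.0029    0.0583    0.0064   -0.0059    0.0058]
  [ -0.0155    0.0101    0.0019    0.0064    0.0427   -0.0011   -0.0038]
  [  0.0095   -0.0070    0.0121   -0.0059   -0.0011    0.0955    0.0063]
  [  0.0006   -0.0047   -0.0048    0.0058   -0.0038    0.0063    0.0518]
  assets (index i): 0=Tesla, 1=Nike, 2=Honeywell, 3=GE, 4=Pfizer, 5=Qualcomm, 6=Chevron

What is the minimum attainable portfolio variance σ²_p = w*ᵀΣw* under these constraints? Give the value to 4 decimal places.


0.0116

u=Σ⁻¹μ = [4.3078  -1.2683  1.4305  1.8782  6.0588  0.2586  0.9425]
v=Σ⁻¹𝟙 = [20.4648  8.5151  8.0411  13.1629  28.5072  7.8465  20.2488]
a=μᵀu=2.396695  b=𝟙ᵀu=13.608068  c=𝟙ᵀv=106.786510  D=ac−b²=70.755164
λ₁=(c·0.166−b)/D = (106.786510·0.166−13.608068)/70.755164 = 0.058208
λ₂=(a−b·0.166)/D = (2.396695−13.608068·0.166)/70.755164 = 0.001947
w* = 0.058208·u + 0.001947·v:
  w_0 = 0.058208·4.3078 + 0.001947·20.4648 = 0.2906  (Tesla)
  w_1 = 0.058208·-1.2683 + 0.001947·8.5151 = -0.0572  (Nike)
  w_2 = 0.058208·1.4305 + 0.001947·8.0411 = 0.0989  (Honeywell)
  w_3 = 0.058208·1.8782 + 0.001947·13.1629 = 0.1350  (GE)
  w_4 = 0.058208·6.0588 + 0.001947·28.5072 = 0.4082  (Pfizer)
  w_5 = 0.058208·0.2586 + 0.001947·7.8465 = 0.0303  (Qualcomm)
  w_6 = 0.058208·0.9425 + 0.001947·20.2488 = 0.0943  (Chevron)
Σw_i=1.0000  μᵀw=0.1660
σ²=wᵀΣw=λ₁·μ_p+λ₂ = 0.058208·0.166 + 0.001947 = 0.011609 ≈ 0.0116


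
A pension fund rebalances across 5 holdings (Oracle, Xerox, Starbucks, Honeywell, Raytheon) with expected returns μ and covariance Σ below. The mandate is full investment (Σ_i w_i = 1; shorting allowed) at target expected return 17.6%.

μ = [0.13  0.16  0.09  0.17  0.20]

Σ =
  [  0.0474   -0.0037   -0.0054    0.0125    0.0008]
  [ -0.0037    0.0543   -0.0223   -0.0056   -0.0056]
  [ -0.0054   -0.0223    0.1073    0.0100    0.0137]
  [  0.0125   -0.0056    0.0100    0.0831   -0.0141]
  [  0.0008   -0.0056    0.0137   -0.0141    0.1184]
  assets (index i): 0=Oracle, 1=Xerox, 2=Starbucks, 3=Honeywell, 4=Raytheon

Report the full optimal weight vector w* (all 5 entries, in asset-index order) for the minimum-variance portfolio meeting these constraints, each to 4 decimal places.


0.0814  0.3532  -0.0454  0.3056  0.3052

p=Σ⁻¹μ = [2.6362  4.1108  1.3812  2.0917  1.9551]
q=Σ⁻¹𝟙 = [21.9381  27.7042  14.0259  10.4795  9.2331]
a=μᵀp=1.871363  b=𝟙ᵀp=12.175093  c=𝟙ᵀq=83.380824  D=ac−b²=7.802865
λ₁=(c·0.176−b)/D = (83.380824·0.176−12.175093)/7.802865 = 0.320386
λ₂=(a−b·0.176)/D = (1.871363−12.175093·0.176)/7.802865 = -0.034789
w* = 0.320386·p + -0.034789·q:
  w_0 = 0.320386·2.6362 + -0.034789·21.9381 = 0.0814  (Oracle)
  w_1 = 0.320386·4.1108 + -0.034789·27.7042 = 0.3532  (Xerox)
  w_2 = 0.320386·1.3812 + -0.034789·14.0259 = -0.0454  (Starbucks)
  w_3 = 0.320386·2.0917 + -0.034789·10.4795 = 0.3056  (Honeywell)
  w_4 = 0.320386·1.9551 + -0.034789·9.2331 = 0.3052  (Raytheon)
Σw_i=1.0000  μᵀw=0.1760
σ²=wᵀΣw=λ₁·μ_p+λ₂ = 0.320386·0.176 + -0.034789 = 0.021599 ≈ 0.0216


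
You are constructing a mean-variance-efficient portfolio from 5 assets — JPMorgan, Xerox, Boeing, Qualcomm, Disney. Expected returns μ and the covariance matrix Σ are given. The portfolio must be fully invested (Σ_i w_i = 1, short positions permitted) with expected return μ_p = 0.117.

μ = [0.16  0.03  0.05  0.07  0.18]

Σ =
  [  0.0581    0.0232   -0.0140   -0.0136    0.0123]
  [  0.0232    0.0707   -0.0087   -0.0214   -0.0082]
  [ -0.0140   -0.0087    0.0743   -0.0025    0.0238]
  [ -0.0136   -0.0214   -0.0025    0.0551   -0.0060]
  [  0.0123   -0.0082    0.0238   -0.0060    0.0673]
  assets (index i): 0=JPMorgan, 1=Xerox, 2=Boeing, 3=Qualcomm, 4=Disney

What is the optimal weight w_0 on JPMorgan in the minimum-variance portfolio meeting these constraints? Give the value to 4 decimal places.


0.2964

x=Σ⁻¹μ = [2.7693  0.5967  0.6307  2.4579  2.2373]
y=Σ⁻¹𝟙 = [18.0268  21.5811  16.9206  32.9618  11.1485]
a=μᵀx=1.067283  b=𝟙ᵀx=8.691818  c=𝟙ᵀy=100.638891  D=ac−b²=31.862466
λ₁=(c·0.117−b)/D = (100.638891·0.117−8.691818)/31.862466 = 0.096758
λ₂=(a−b·0.117)/D = (1.067283−8.691818·0.117)/31.862466 = 0.001580
w* = 0.096758·x + 0.001580·y:
  w_0 = 0.096758·2.7693 + 0.001580·18.0268 = 0.2964  (JPMorgan)
  w_1 = 0.096758·0.5967 + 0.001580·21.5811 = 0.0918  (Xerox)
  w_2 = 0.096758·0.6307 + 0.001580·16.9206 = 0.0878  (Boeing)
  w_3 = 0.096758·2.4579 + 0.001580·32.9618 = 0.2899  (Qualcomm)
  w_4 = 0.096758·2.2373 + 0.001580·11.1485 = 0.2341  (Disney)
Σw_i=1.0000  μᵀw=0.1170
σ²=wᵀΣw=λ₁·μ_p+λ₂ = 0.096758·0.117 + 0.001580 = 0.012901 ≈ 0.0129


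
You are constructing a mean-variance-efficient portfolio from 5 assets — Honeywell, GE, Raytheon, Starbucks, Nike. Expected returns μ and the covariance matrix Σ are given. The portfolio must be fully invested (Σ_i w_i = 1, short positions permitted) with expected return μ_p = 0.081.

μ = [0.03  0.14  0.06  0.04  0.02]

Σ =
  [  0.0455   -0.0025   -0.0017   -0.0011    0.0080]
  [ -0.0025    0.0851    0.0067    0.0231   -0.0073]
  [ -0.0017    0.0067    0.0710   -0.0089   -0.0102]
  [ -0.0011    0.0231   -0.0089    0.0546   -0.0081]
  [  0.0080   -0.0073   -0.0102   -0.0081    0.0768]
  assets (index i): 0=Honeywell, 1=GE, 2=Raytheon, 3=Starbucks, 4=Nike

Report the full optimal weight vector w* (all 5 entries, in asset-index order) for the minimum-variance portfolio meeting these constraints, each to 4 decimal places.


g=Σ⁻¹μ = [0.6992  1.5635  0.8188  0.2892  0.4754]
h=Σ⁻¹𝟙 = [20.7006  6.4133  19.0113  21.5313  16.2699]
a=μᵀg=0.310071  b=𝟙ᵀg=3.846213  c=𝟙ᵀh=83.926509  D=ac−b²=11.229842
λ₁=(c·0.081−b)/D = (83.926509·0.081−3.846213)/11.229842 = 0.262856
λ₂=(a−b·0.081)/D = (0.310071−3.846213·0.081)/11.229842 = -0.000131
w* = 0.262856·g + -0.000131·h:
  w_0 = 0.262856·0.6992 + -0.000131·20.7006 = 0.1811  (Honeywell)
  w_1 = 0.262856·1.5635 + -0.000131·6.4133 = 0.4101  (GE)
  w_2 = 0.262856·0.8188 + -0.000131·19.0113 = 0.2127  (Raytheon)
  w_3 = 0.262856·0.2892 + -0.000131·21.5313 = 0.0732  (Starbucks)
  w_4 = 0.262856·0.4754 + -0.000131·16.2699 = 0.1228  (Nike)
Σw_i=1.0000  μᵀw=0.0810
σ²=wᵀΣw=λ₁·μ_p+λ₂ = 0.262856·0.081 + -0.000131 = 0.021160 ≈ 0.0212

0.1811  0.4101  0.2127  0.0732  0.1228


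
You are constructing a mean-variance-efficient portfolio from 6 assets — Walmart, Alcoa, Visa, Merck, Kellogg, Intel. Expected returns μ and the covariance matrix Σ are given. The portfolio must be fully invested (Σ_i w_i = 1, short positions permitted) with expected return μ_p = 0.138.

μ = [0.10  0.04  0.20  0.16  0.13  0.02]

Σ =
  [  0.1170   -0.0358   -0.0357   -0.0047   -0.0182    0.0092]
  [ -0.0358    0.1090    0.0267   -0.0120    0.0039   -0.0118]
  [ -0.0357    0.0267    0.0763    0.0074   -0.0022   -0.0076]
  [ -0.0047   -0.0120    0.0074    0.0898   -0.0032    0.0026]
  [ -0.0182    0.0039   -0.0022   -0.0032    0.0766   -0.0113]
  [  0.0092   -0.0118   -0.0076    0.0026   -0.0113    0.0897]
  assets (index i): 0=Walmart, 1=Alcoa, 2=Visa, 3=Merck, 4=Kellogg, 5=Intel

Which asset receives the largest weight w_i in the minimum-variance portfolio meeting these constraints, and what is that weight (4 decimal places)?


g=Σ⁻¹μ = [2.5157  0.4806  3.5929  1.7545  2.5356  0.6012]
h=Σ⁻¹𝟙 = [21.1088  13.7118  18.9919  12.8191  20.6100  14.6210]
a=μᵀg=1.611749  b=𝟙ᵀg=11.480492  c=𝟙ᵀh=101.862499  D=ac−b²=32.375107
λ₁=(c·0.138−b)/D = (101.862499·0.138−11.480492)/32.375107 = 0.079584
λ₂=(a−b·0.138)/D = (1.611749−11.480492·0.138)/32.375107 = 0.000848
w* = 0.079584·g + 0.000848·h:
  w_0 = 0.079584·2.5157 + 0.000848·21.1088 = 0.2181  (Walmart)
  w_1 = 0.079584·0.4806 + 0.000848·13.7118 = 0.0499  (Alcoa)
  w_2 = 0.079584·3.5929 + 0.000848·18.9919 = 0.3020  (Visa)
  w_3 = 0.079584·1.7545 + 0.000848·12.8191 = 0.1505  (Merck)
  w_4 = 0.079584·2.5356 + 0.000848·20.6100 = 0.2193  (Kellogg)
  w_5 = 0.079584·0.6012 + 0.000848·14.6210 = 0.0602  (Intel)
Σw_i=1.0000  μᵀw=0.1380
σ²=wᵀΣw=λ₁·μ_p+λ₂ = 0.079584·0.138 + 0.000848 = 0.011830 ≈ 0.0118

Visa (0.3020)


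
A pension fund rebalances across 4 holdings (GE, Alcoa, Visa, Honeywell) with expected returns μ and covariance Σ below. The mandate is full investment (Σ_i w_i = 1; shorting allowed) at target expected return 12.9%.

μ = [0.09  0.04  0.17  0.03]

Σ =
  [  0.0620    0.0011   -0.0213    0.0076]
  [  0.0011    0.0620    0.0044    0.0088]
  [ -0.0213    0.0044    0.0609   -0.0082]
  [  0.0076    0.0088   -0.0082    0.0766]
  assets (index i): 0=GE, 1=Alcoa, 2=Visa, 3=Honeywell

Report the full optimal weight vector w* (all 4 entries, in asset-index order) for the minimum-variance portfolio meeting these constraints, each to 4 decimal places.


u=Σ⁻¹μ = [2.6839  0.2584  3.7789  0.5002]
v=Σ⁻¹𝟙 = [23.1061  12.2157  25.2432  12.0612]
a=μᵀu=0.909301  b=𝟙ᵀu=7.221364  c=𝟙ᵀv=72.626273  D=ac−b²=13.891067
λ₁=(c·0.129−b)/D = (72.626273·0.129−7.221364)/13.891067 = 0.154590
λ₂=(a−b·0.129)/D = (0.909301−7.221364·0.129)/13.891067 = -0.001602
w* = 0.154590·u + -0.001602·v:
  w_0 = 0.154590·2.6839 + -0.001602·23.1061 = 0.3779  (GE)
  w_1 = 0.154590·0.2584 + -0.001602·12.2157 = 0.0204  (Alcoa)
  w_2 = 0.154590·3.7789 + -0.001602·25.2432 = 0.5437  (Visa)
  w_3 = 0.154590·0.5002 + -0.001602·12.0612 = 0.0580  (Honeywell)
Σw_i=1.0000  μᵀw=0.1290
σ²=wᵀΣw=λ₁·μ_p+λ₂ = 0.154590·0.129 + -0.001602 = 0.018340 ≈ 0.0183

0.3779  0.0204  0.5437  0.0580


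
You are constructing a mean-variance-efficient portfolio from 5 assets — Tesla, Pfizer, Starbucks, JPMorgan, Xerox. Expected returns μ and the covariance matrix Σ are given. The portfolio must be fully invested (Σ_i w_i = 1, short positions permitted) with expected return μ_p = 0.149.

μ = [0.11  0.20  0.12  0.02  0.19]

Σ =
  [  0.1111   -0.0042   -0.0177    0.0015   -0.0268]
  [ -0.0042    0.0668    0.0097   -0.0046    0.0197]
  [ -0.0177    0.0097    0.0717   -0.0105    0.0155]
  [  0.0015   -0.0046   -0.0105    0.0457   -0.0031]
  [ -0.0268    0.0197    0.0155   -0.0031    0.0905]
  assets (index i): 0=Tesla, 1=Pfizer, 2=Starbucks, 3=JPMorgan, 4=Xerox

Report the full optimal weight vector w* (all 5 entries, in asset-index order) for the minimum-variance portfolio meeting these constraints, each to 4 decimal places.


g=Σ⁻¹μ = [1.7631  2.4051  1.5403  1.1027  1.8720]
h=Σ⁻¹𝟙 = [14.4540  12.0761  17.5949  27.3863  10.6259]
a=μᵀg=1.237524  b=𝟙ᵀg=8.683202  c=𝟙ᵀh=82.137285  D=ac−b²=26.248846
λ₁=(c·0.149−b)/D = (82.137285·0.149−8.683202)/26.248846 = 0.135444
λ₂=(a−b·0.149)/D = (1.237524−8.683202·0.149)/26.248846 = -0.002144
w* = 0.135444·g + -0.002144·h:
  w_0 = 0.135444·1.7631 + -0.002144·14.4540 = 0.2078  (Tesla)
  w_1 = 0.135444·2.4051 + -0.002144·12.0761 = 0.2999  (Pfizer)
  w_2 = 0.135444·1.5403 + -0.002144·17.5949 = 0.1709  (Starbucks)
  w_3 = 0.135444·1.1027 + -0.002144·27.3863 = 0.0906  (JPMorgan)
  w_4 = 0.135444·1.8720 + -0.002144·10.6259 = 0.2308  (Xerox)
Σw_i=1.0000  μᵀw=0.1490
σ²=wᵀΣw=λ₁·μ_p+λ₂ = 0.135444·0.149 + -0.002144 = 0.018037 ≈ 0.0180

0.2078  0.2999  0.1709  0.0906  0.2308


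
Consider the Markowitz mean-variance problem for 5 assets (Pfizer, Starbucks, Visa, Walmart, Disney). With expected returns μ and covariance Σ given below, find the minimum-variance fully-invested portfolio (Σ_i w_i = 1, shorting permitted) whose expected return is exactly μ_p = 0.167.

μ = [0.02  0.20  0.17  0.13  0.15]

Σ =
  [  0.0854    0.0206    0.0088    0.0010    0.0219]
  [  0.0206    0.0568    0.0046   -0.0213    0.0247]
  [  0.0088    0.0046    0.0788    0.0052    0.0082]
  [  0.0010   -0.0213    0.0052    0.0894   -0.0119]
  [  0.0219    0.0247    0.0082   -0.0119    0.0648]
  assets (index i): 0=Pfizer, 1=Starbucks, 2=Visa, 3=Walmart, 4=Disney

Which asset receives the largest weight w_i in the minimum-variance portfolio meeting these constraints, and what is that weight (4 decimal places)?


Starbucks (0.3718)

g=Σ⁻¹μ = [-1.3557  4.2162  1.7464  2.5606  1.4151]
h=Σ⁻¹𝟙 = [4.0162  17.3856  9.2139  15.9737  9.2153]
a=μᵀg=1.658166  b=𝟙ᵀg=8.582687  c=𝟙ᵀh=55.804735  D=ac−b²=18.871016
λ₁=(c·0.167−b)/D = (55.804735·0.167−8.582687)/18.871016 = 0.039039
λ₂=(a−b·0.167)/D = (1.658166−8.582687·0.167)/18.871016 = 0.011916
w* = 0.039039·g + 0.011916·h:
  w_0 = 0.039039·-1.3557 + 0.011916·4.0162 = -0.0051  (Pfizer)
  w_1 = 0.039039·4.2162 + 0.011916·17.3856 = 0.3718  (Starbucks)
  w_2 = 0.039039·1.7464 + 0.011916·9.2139 = 0.1780  (Visa)
  w_3 = 0.039039·2.5606 + 0.011916·15.9737 = 0.2903  (Walmart)
  w_4 = 0.039039·1.4151 + 0.011916·9.2153 = 0.1650  (Disney)
Σw_i=1.0000  μᵀw=0.1670
σ²=wᵀΣw=λ₁·μ_p+λ₂ = 0.039039·0.167 + 0.011916 = 0.018435 ≈ 0.0184


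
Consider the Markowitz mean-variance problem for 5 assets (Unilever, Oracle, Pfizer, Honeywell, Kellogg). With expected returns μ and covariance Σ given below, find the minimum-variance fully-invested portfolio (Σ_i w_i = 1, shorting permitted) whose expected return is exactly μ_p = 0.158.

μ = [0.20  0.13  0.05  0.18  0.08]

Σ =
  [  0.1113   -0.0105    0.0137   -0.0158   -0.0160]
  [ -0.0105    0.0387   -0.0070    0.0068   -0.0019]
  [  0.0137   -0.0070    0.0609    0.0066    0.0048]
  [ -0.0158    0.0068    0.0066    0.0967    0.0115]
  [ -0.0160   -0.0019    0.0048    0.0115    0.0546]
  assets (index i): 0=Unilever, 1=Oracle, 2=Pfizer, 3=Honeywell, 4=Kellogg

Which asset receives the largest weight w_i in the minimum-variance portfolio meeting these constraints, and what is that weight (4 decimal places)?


Oracle (0.3720)

x=Σ⁻¹μ = [2.6625  3.9283  0.3264  1.7622  1.9823]
y=Σ⁻¹𝟙 = [14.2112  32.1282  14.5208  6.9320  20.8609]
a=μᵀx=1.535268  b=𝟙ᵀx=10.661596  c=𝟙ᵀy=88.653236  D=ac−b²=22.436841
λ₁=(c·0.158−b)/D = (88.653236·0.158−10.661596)/22.436841 = 0.149113
λ₂=(a−b·0.158)/D = (1.535268−10.661596·0.158)/22.436841 = -0.006653
w* = 0.149113·x + -0.006653·y:
  w_0 = 0.149113·2.6625 + -0.006653·14.2112 = 0.3025  (Unilever)
  w_1 = 0.149113·3.9283 + -0.006653·32.1282 = 0.3720  (Oracle)
  w_2 = 0.149113·0.3264 + -0.006653·14.5208 = -0.0479  (Pfizer)
  w_3 = 0.149113·1.7622 + -0.006653·6.9320 = 0.2167  (Honeywell)
  w_4 = 0.149113·1.9823 + -0.006653·20.8609 = 0.1568  (Kellogg)
Σw_i=1.0000  μᵀw=0.1580
σ²=wᵀΣw=λ₁·μ_p+λ₂ = 0.149113·0.158 + -0.006653 = 0.016907 ≈ 0.0169


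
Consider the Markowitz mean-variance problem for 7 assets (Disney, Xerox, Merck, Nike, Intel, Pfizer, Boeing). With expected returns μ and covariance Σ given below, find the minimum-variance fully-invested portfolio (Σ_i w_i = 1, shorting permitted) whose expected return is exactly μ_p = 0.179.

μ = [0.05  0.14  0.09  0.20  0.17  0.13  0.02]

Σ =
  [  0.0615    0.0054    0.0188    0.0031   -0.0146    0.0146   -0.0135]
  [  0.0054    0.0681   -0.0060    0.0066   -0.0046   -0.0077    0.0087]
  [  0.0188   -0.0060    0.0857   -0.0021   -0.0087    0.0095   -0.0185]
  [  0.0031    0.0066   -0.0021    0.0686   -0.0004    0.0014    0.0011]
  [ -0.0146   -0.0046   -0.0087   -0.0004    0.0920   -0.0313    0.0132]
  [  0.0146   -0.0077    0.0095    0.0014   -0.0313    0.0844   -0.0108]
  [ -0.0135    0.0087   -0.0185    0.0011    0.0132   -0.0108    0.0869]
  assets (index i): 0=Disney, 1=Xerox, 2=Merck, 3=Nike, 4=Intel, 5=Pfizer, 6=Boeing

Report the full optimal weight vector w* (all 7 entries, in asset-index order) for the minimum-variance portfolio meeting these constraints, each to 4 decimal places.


x=Σ⁻¹μ = [0.1889  2.3834  1.2802  2.6777  3.0202  2.6736  0.1330]
y=Σ⁻¹𝟙 = [13.6831  15.0917  13.0076  12.4220  19.2255  18.1177  14.0655]
a=μᵀx=1.857543  b=𝟙ᵀx=12.357030  c=𝟙ᵀy=105.613206  D=ac−b²=43.484909
λ₁=(c·0.179−b)/D = (105.613206·0.179−12.357030)/43.484909 = 0.150575
λ₂=(a−b·0.179)/D = (1.857543−12.357030·0.179)/43.484909 = -0.008149
w* = 0.150575·x + -0.008149·y:
  w_0 = 0.150575·0.1889 + -0.008149·13.6831 = -0.0831  (Disney)
  w_1 = 0.150575·2.3834 + -0.008149·15.0917 = 0.2359  (Xerox)
  w_2 = 0.150575·1.2802 + -0.008149·13.0076 = 0.0868  (Merck)
  w_3 = 0.150575·2.6777 + -0.008149·12.4220 = 0.3020  (Nike)
  w_4 = 0.150575·3.0202 + -0.008149·19.2255 = 0.2981  (Intel)
  w_5 = 0.150575·2.6736 + -0.008149·18.1177 = 0.2549  (Pfizer)
  w_6 = 0.150575·0.1330 + -0.008149·14.0655 = -0.0946  (Boeing)
Σw_i=1.0000  μᵀw=0.1790
σ²=wᵀΣw=λ₁·μ_p+λ₂ = 0.150575·0.179 + -0.008149 = 0.018804 ≈ 0.0188

-0.0831  0.2359  0.0868  0.3020  0.2981  0.2549  -0.0946


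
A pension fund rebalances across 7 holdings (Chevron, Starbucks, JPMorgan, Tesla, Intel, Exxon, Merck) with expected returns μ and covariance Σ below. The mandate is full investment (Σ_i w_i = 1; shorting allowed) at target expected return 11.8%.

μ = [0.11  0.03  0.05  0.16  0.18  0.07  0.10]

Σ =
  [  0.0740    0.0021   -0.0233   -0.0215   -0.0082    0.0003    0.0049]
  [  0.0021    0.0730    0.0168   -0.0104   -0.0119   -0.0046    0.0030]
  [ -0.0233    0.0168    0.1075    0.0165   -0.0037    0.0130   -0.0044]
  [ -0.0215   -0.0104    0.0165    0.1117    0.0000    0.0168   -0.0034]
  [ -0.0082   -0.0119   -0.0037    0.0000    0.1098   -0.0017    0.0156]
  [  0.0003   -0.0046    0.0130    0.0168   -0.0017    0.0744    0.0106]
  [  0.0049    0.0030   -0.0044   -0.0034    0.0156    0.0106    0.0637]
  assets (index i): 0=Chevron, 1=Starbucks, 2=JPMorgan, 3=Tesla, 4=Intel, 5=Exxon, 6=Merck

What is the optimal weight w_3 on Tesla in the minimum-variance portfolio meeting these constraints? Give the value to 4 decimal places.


0.2007

p=Σ⁻¹μ = [2.3267  0.7294  0.6342  1.8325  1.7761  0.3494  1.0050]
q=Σ⁻¹𝟙 = [19.9487  14.5934  9.2968  11.7873  11.1252  8.7246  10.5717]
a=μᵀp=1.047405  b=𝟙ᵀp=8.653408  c=𝟙ᵀq=86.047791  D=ac−b²=15.245393
λ₁=(c·0.118−b)/D = (86.047791·0.118−8.653408)/15.245393 = 0.098406
λ₂=(a−b·0.118)/D = (1.047405−8.653408·0.118)/15.245393 = 0.001725
w* = 0.098406·p + 0.001725·q:
  w_0 = 0.098406·2.3267 + 0.001725·19.9487 = 0.2634  (Chevron)
  w_1 = 0.098406·0.7294 + 0.001725·14.5934 = 0.0970  (Starbucks)
  w_2 = 0.098406·0.6342 + 0.001725·9.2968 = 0.0784  (JPMorgan)
  w_3 = 0.098406·1.8325 + 0.001725·11.7873 = 0.2007  (Tesla)
  w_4 = 0.098406·1.7761 + 0.001725·11.1252 = 0.1940  (Intel)
  w_5 = 0.098406·0.3494 + 0.001725·8.7246 = 0.0494  (Exxon)
  w_6 = 0.098406·1.0050 + 0.001725·10.5717 = 0.1171  (Merck)
Σw_i=1.0000  μᵀw=0.1180
σ²=wᵀΣw=λ₁·μ_p+λ₂ = 0.098406·0.118 + 0.001725 = 0.013337 ≈ 0.0133


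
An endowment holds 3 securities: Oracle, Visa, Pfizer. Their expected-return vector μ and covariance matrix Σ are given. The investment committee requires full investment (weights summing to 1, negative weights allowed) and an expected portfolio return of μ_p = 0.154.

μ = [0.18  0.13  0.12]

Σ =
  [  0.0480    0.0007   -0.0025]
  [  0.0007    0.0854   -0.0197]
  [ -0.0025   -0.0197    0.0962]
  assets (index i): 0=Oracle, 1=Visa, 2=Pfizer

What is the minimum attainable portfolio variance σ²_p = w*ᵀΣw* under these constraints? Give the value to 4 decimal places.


p=Σ⁻¹μ = [3.8127  1.8909  1.7337]
q=Σ⁻¹𝟙 = [21.3458  14.7576  13.9718]
a=μᵀp=1.140156  b=𝟙ᵀp=7.437361  c=𝟙ᵀq=50.075295  D=ac−b²=1.779305
λ₁=(c·0.154−b)/D = (50.075295·0.154−7.437361)/1.779305 = 0.154125
λ₂=(a−b·0.154)/D = (1.140156−7.437361·0.154)/1.779305 = -0.002921
w* = 0.154125·p + -0.002921·q:
  w_0 = 0.154125·3.8127 + -0.002921·21.3458 = 0.5253  (Oracle)
  w_1 = 0.154125·1.8909 + -0.002921·14.7576 = 0.2483  (Visa)
  w_2 = 0.154125·1.7337 + -0.002921·13.9718 = 0.2264  (Pfizer)
Σw_i=1.0000  μᵀw=0.1540
σ²=wᵀΣw=λ₁·μ_p+λ₂ = 0.154125·0.154 + -0.002921 = 0.020814 ≈ 0.0208

0.0208


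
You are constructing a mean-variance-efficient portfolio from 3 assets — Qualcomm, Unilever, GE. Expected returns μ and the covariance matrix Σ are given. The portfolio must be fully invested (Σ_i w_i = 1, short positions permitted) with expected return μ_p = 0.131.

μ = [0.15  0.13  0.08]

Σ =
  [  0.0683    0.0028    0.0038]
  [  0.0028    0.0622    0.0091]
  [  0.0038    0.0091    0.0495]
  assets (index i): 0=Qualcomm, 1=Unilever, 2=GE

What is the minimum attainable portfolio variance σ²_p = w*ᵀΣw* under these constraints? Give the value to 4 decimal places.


u=Σ⁻¹μ = [2.0587  1.8333  1.1211]
v=Σ⁻¹𝟙 = [13.1728  13.0269  16.7959]
a=μᵀu=0.636820  b=𝟙ᵀu=5.013087  c=𝟙ᵀv=42.995603  D=ac−b²=2.249431
λ₁=(c·0.131−b)/D = (42.995603·0.131−5.013087)/2.249431 = 0.275330
λ₂=(a−b·0.131)/D = (0.636820−5.013087·0.131)/2.249431 = -0.008844
w* = 0.275330·u + -0.008844·v:
  w_0 = 0.275330·2.0587 + -0.008844·13.1728 = 0.4503  (Qualcomm)
  w_1 = 0.275330·1.8333 + -0.008844·13.0269 = 0.3896  (Unilever)
  w_2 = 0.275330·1.1211 + -0.008844·16.7959 = 0.1601  (GE)
Σw_i=1.0000  μᵀw=0.1310
σ²=wᵀΣw=λ₁·μ_p+λ₂ = 0.275330·0.131 + -0.008844 = 0.027224 ≈ 0.0272

0.0272


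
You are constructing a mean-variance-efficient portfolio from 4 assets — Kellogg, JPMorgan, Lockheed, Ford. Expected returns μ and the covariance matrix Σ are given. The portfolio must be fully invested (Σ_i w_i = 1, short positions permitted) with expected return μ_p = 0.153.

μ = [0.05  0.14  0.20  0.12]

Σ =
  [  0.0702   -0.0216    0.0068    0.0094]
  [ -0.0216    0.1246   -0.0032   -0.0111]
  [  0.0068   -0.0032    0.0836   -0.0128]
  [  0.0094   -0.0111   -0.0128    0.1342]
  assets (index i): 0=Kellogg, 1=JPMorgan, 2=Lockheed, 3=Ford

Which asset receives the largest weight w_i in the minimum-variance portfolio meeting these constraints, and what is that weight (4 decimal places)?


Lockheed (0.4473)

p=Σ⁻¹μ = [0.7403  1.4254  2.5713  1.2055]
q=Σ⁻¹𝟙 = [15.5263  11.7968  12.4561  8.5278]
a=μᵀp=0.895475  b=𝟙ᵀp=5.942429  c=𝟙ᵀq=48.307085  D=ac−b²=7.945342
λ₁=(c·0.153−b)/D = (48.307085·0.153−5.942429)/7.945342 = 0.182315
λ₂=(a−b·0.153)/D = (0.895475−5.942429·0.153)/7.945342 = -0.001726
w* = 0.182315·p + -0.001726·q:
  w_0 = 0.182315·0.7403 + -0.001726·15.5263 = 0.1082  (Kellogg)
  w_1 = 0.182315·1.4254 + -0.001726·11.7968 = 0.2395  (JPMorgan)
  w_2 = 0.182315·2.5713 + -0.001726·12.4561 = 0.4473  (Lockheed)
  w_3 = 0.182315·1.2055 + -0.001726·8.5278 = 0.2051  (Ford)
Σw_i=1.0000  μᵀw=0.1530
σ²=wᵀΣw=λ₁·μ_p+λ₂ = 0.182315·0.153 + -0.001726 = 0.026168 ≈ 0.0262


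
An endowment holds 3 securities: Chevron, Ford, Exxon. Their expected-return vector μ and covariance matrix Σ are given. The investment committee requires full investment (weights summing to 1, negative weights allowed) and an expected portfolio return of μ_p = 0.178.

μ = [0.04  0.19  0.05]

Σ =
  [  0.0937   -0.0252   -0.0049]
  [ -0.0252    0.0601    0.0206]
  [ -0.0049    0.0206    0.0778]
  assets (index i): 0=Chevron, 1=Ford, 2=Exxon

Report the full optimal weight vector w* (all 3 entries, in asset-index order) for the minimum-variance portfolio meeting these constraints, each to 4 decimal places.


u=Σ⁻¹μ = [1.4525  3.8700  -0.2906]
v=Σ⁻¹𝟙 = [16.6945  20.7567  8.4089]
a=μᵀu=0.778879  b=𝟙ᵀu=5.031996  c=𝟙ᵀv=45.860093  D=ac−b²=10.398492
λ₁=(c·0.178−b)/D = (45.860093·0.178−5.031996)/10.398492 = 0.301111
λ₂=(a−b·0.178)/D = (0.778879−5.031996·0.178)/10.398492 = -0.011234
w* = 0.301111·u + -0.011234·v:
  w_0 = 0.301111·1.4525 + -0.011234·16.6945 = 0.2498  (Chevron)
  w_1 = 0.301111·3.8700 + -0.011234·20.7567 = 0.9321  (Ford)
  w_2 = 0.301111·-0.2906 + -0.011234·8.4089 = -0.1820  (Exxon)
Σw_i=1.0000  μᵀw=0.1780
σ²=wᵀΣw=λ₁·μ_p+λ₂ = 0.301111·0.178 + -0.011234 = 0.042364 ≈ 0.0424

0.2498  0.9321  -0.1820


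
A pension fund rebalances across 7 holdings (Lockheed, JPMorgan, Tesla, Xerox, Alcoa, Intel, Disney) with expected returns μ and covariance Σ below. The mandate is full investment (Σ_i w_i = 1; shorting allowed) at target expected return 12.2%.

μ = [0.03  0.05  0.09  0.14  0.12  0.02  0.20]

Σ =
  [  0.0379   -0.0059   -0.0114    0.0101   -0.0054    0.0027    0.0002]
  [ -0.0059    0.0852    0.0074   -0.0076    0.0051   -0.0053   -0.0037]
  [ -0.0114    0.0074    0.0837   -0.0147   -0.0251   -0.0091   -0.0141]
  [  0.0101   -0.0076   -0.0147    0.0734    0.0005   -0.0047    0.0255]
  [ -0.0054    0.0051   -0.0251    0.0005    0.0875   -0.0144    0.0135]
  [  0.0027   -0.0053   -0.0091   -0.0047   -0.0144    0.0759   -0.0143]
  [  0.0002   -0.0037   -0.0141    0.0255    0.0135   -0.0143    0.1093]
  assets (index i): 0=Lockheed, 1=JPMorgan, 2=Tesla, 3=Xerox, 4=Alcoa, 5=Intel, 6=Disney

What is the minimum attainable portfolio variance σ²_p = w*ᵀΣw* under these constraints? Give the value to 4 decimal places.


p=Σ⁻¹μ = [1.3897  0.6509  2.5955  1.7926  2.1241  1.4025  1.6871]
q=Σ⁻¹𝟙 = [35.2103  13.3729  29.3208  13.8133  23.4529  23.6156  10.2901]
a=μᵀp=1.179145  b=𝟙ᵀp=11.642369  c=𝟙ᵀq=149.075854  D=ac−b²=40.237210
λ₁=(c·0.122−b)/D = (149.075854·0.122−11.642369)/40.237210 = 0.162658
λ₂=(a−b·0.122)/D = (1.179145−11.642369·0.122)/40.237210 = -0.005995
w* = 0.162658·p + -0.005995·q:
  w_0 = 0.162658·1.3897 + -0.005995·35.2103 = 0.0150  (Lockheed)
  w_1 = 0.162658·0.6509 + -0.005995·13.3729 = 0.0257  (JPMorgan)
  w_2 = 0.162658·2.5955 + -0.005995·29.3208 = 0.2464  (Tesla)
  w_3 = 0.162658·1.7926 + -0.005995·13.8133 = 0.2088  (Xerox)
  w_4 = 0.162658·2.1241 + -0.005995·23.4529 = 0.2049  (Alcoa)
  w_5 = 0.162658·1.4025 + -0.005995·23.6156 = 0.0866  (Intel)
  w_6 = 0.162658·1.6871 + -0.005995·10.2901 = 0.2127  (Disney)
Σw_i=1.0000  μᵀw=0.1220
σ²=wᵀΣw=λ₁·μ_p+λ₂ = 0.162658·0.122 + -0.005995 = 0.013849 ≈ 0.0138

0.0138


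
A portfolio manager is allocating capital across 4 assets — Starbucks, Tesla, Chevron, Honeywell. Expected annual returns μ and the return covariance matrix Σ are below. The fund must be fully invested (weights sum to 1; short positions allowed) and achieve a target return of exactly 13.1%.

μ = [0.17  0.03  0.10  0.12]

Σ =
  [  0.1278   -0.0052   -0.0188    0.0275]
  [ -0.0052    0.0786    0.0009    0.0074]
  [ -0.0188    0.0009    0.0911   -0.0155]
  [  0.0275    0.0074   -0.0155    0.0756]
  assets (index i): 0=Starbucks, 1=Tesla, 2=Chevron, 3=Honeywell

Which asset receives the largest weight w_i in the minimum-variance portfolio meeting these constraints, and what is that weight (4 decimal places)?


Chevron (0.3633)

p=Σ⁻¹μ = [1.2723  0.3137  1.5990  1.4216]
q=Σ⁻¹𝟙 = [7.8258  11.9255  14.5493  12.1965]
a=μᵀp=0.556199  b=𝟙ᵀp=4.606655  c=𝟙ᵀq=46.497062  D=ac−b²=4.640367
λ₁=(c·0.131−b)/D = (46.497062·0.131−4.606655)/4.640367 = 0.319901
λ₂=(a−b·0.131)/D = (0.556199−4.606655·0.131)/4.640367 = -0.010187
w* = 0.319901·p + -0.010187·q:
  w_0 = 0.319901·1.2723 + -0.010187·7.8258 = 0.3273  (Starbucks)
  w_1 = 0.319901·0.3137 + -0.010187·11.9255 = -0.0211  (Tesla)
  w_2 = 0.319901·1.5990 + -0.010187·14.5493 = 0.3633  (Chevron)
  w_3 = 0.319901·1.4216 + -0.010187·12.1965 = 0.3305  (Honeywell)
Σw_i=1.0000  μᵀw=0.1310
σ²=wᵀΣw=λ₁·μ_p+λ₂ = 0.319901·0.131 + -0.010187 = 0.031720 ≈ 0.0317


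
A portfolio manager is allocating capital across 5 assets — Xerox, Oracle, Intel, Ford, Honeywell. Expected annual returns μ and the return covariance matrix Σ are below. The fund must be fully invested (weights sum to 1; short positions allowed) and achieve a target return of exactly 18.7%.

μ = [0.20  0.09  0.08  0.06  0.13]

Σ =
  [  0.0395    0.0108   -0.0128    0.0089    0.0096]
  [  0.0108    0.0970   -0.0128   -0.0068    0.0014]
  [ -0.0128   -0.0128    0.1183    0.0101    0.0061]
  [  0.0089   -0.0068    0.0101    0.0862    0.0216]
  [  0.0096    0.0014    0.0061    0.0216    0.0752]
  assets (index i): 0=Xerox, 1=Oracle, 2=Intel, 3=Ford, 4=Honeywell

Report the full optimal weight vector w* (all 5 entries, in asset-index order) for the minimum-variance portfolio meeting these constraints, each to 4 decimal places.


0.8169  0.0072  0.1464  -0.1061  0.1357

x=Σ⁻¹μ = [5.1296  0.4930  1.2488  -0.1966  1.0199]
y=Σ⁻¹𝟙 = [22.9361  9.5835  11.0079  6.8630  7.3272]
a=μᵀx=1.290981  b=𝟙ᵀx=7.694700  c=𝟙ᵀy=57.717806  D=ac−b²=15.304208
λ₁=(c·0.187−b)/D = (57.717806·0.187−7.694700)/15.304208 = 0.202463
λ₂=(a−b·0.187)/D = (1.290981−7.694700·0.187)/15.304208 = -0.009666
w* = 0.202463·x + -0.009666·y:
  w_0 = 0.202463·5.1296 + -0.009666·22.9361 = 0.8169  (Xerox)
  w_1 = 0.202463·0.4930 + -0.009666·9.5835 = 0.0072  (Oracle)
  w_2 = 0.202463·1.2488 + -0.009666·11.0079 = 0.1464  (Intel)
  w_3 = 0.202463·-0.1966 + -0.009666·6.8630 = -0.1061  (Ford)
  w_4 = 0.202463·1.0199 + -0.009666·7.3272 = 0.1357  (Honeywell)
Σw_i=1.0000  μᵀw=0.1870
σ²=wᵀΣw=λ₁·μ_p+λ₂ = 0.202463·0.187 + -0.009666 = 0.028195 ≈ 0.0282


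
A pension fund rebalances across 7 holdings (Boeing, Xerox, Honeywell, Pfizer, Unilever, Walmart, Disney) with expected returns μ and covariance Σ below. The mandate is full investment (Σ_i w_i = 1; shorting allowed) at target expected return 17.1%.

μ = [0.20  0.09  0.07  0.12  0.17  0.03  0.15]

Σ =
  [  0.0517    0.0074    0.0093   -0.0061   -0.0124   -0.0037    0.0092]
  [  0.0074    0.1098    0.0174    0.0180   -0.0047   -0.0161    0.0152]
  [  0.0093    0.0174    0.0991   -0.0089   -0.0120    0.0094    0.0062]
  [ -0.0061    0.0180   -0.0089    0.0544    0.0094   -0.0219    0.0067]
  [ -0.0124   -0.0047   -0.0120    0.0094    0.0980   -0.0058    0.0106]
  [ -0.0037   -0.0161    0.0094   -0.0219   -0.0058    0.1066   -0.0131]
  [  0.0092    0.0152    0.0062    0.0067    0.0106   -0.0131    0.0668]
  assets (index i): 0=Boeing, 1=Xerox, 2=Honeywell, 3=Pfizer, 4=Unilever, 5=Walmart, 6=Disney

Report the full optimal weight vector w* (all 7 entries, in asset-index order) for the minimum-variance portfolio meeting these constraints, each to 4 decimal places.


g=Σ⁻¹μ = [4.4449  0.0757  0.5814  2.7648  2.0494  1.2228  1.1994]
h=Σ⁻¹𝟙 = [22.5711  3.8703  8.7935  24.6491  11.9696  16.8055  9.0886]
a=μᵀg=1.833248  b=𝟙ᵀg=12.338300  c=𝟙ᵀh=97.747900  D=ac−b²=26.962439
λ₁=(c·0.171−b)/D = (97.747900·0.171−12.338300)/26.962439 = 0.162322
λ₂=(a−b·0.171)/D = (1.833248−12.338300·0.171)/26.962439 = -0.010259
w* = 0.162322·g + -0.010259·h:
  w_0 = 0.162322·4.4449 + -0.010259·22.5711 = 0.4899  (Boeing)
  w_1 = 0.162322·0.0757 + -0.010259·3.8703 = -0.0274  (Xerox)
  w_2 = 0.162322·0.5814 + -0.010259·8.7935 = 0.0042  (Honeywell)
  w_3 = 0.162322·2.7648 + -0.010259·24.6491 = 0.1959  (Pfizer)
  w_4 = 0.162322·2.0494 + -0.010259·11.9696 = 0.2099  (Unilever)
  w_5 = 0.162322·1.2228 + -0.010259·16.8055 = 0.0261  (Walmart)
  w_6 = 0.162322·1.1994 + -0.010259·9.0886 = 0.1015  (Disney)
Σw_i=1.0000  μᵀw=0.1710
σ²=wᵀΣw=λ₁·μ_p+λ₂ = 0.162322·0.171 + -0.010259 = 0.017498 ≈ 0.0175

0.4899  -0.0274  0.0042  0.1959  0.2099  0.0261  0.1015
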